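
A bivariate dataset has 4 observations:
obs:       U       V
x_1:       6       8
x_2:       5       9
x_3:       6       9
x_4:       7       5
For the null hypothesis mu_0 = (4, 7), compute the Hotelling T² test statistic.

Step 1 — sample mean vector:
  mean(U) = (6 + 5 + 6 + 7) / 4 = 24/4 = 6
  mean(V) = (8 + 9 + 9 + 5) / 4 = 31/4 = 7.75
  x̄ = (6, 7.75),  deviation x̄ - mu_0 = (6, 7.75) - (4, 7) = (2, 0.75).

Step 2 — sample covariance matrix, S[i,j] = (1/(n-1)) · Σ_k (x_{k,i} - mean_i) · (x_{k,j} - mean_j), divisor n-1 = 3:
  S[U,U] = ((0)·(0) + (-1)·(-1) + (0)·(0) + (1)·(1)) / 3 = 2/3 = 0.6667
  S[U,V] = ((0)·(0.25) + (-1)·(1.25) + (0)·(1.25) + (1)·(-2.75)) / 3 = -4/3 = -1.3333
  S[V,V] = ((0.25)·(0.25) + (1.25)·(1.25) + (1.25)·(1.25) + (-2.75)·(-2.75)) / 3 = 10.75/3 = 3.5833
  S = [[0.6667, -1.3333],
 [-1.3333, 3.5833]].

Step 3 — invert S. det(S) = 0.6667·3.5833 - (-1.3333)² = 0.6111.
  S^{-1} = (1/det) · [[d, -b], [-b, a]] = [[5.8636, 2.1818],
 [2.1818, 1.0909]].

Step 4 — quadratic form (x̄ - mu_0)^T · S^{-1} · (x̄ - mu_0):
  S^{-1} · (x̄ - mu_0) = (13.3636, 5.1818),
  (x̄ - mu_0)^T · [...] = (2)·(13.3636) + (0.75)·(5.1818) = 30.6136.

Step 5 — scale by n: T² = 4 · 30.6136 = 122.4545.

T² ≈ 122.4545


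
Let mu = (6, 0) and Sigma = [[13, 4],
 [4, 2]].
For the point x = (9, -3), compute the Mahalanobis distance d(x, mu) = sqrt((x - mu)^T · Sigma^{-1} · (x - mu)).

Step 1 — centre the observation: (x - mu) = (3, -3).

Step 2 — invert Sigma. det(Sigma) = 13·2 - (4)² = 10.
  Sigma^{-1} = (1/det) · [[d, -b], [-b, a]] = [[0.2, -0.4],
 [-0.4, 1.3]].

Step 3 — form the quadratic (x - mu)^T · Sigma^{-1} · (x - mu):
  Sigma^{-1} · (x - mu) = (1.8, -5.1).
  (x - mu)^T · [Sigma^{-1} · (x - mu)] = (3)·(1.8) + (-3)·(-5.1) = 20.7.

Step 4 — take square root: d = √(20.7) ≈ 4.5497.

d(x, mu) = √(20.7) ≈ 4.5497


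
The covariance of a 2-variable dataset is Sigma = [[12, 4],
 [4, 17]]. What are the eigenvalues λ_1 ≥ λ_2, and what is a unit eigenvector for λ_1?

Step 1 — characteristic polynomial of 2×2 Sigma:
  det(Sigma - λI) = λ² - trace · λ + det = 0.
  trace = 12 + 17 = 29, det = 12·17 - (4)² = 188.
Step 2 — discriminant:
  Δ = trace² - 4·det = 841 - 752 = 89.
Step 3 — eigenvalues:
  λ = (trace ± √Δ)/2 = (29 ± 9.434)/2,
  λ_1 = 19.217,  λ_2 = 9.783.

Step 4 — unit eigenvector for λ_1: solve (Sigma - λ_1 I)v = 0. First row:
  (12 - 19.217)·v_x + (4)·v_y = 0, i.e. (-7.217)·v_x + (4)·v_y = 0,
  so v ∝ (b, λ_1 - a) = (4, 7.217) = u.
  ||u|| = √((4)² + (7.217)²) = √(68.085) ≈ 8.2514,
  v_1 = u/||u|| ≈ (0.4848, 0.8746) (||v_1|| = 1).

λ_1 = 19.217,  λ_2 = 9.783;  v_1 ≈ (0.4848, 0.8746)


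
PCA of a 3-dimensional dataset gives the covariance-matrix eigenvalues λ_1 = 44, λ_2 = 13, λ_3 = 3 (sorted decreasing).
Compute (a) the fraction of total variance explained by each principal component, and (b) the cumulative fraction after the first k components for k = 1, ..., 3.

Step 1 — total variance = trace(Sigma) = Σ λ_i = 44 + 13 + 3 = 60.

Step 2 — fraction explained by component i = λ_i / Σ λ:
  PC1: 44/60 = 0.7333
  PC2: 13/60 = 0.2167
  PC3: 3/60 = 0.05

Step 3 — cumulative fraction after k components = (λ_1 + ... + λ_k) / Σ λ:
  k = 1: 44/60 = 0.7333
  k = 2: (44 + 13)/60 = 57/60 = 0.95
  k = 3: (44 + 13 + 3)/60 = 60/60 = 1

Summary (fraction, with percent):

explained: PC1 0.7333 (73.33%), PC2 0.2167 (21.67%), PC3 0.05 (5%);  cumulative: 0.7333, 0.95, 1


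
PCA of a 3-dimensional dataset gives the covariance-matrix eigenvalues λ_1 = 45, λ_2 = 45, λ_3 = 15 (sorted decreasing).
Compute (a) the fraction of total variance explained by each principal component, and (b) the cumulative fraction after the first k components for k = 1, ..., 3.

Step 1 — total variance = trace(Sigma) = Σ λ_i = 45 + 45 + 15 = 105.

Step 2 — fraction explained by component i = λ_i / Σ λ:
  PC1: 45/105 = 0.4286
  PC2: 45/105 = 0.4286
  PC3: 15/105 = 0.1429

Step 3 — cumulative fraction after k components = (λ_1 + ... + λ_k) / Σ λ:
  k = 1: 45/105 = 0.4286
  k = 2: (45 + 45)/105 = 90/105 = 0.8571
  k = 3: (45 + 45 + 15)/105 = 105/105 = 1

Summary (fraction, with percent):

explained: PC1 0.4286 (42.86%), PC2 0.4286 (42.86%), PC3 0.1429 (14.29%);  cumulative: 0.4286, 0.8571, 1


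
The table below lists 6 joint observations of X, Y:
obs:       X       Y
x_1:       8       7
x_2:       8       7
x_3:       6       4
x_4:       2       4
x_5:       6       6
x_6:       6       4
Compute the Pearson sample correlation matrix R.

Step 1 — column means:
  mean(X) = (8 + 8 + 6 + 2 + 6 + 6) / 6 = 36/6 = 6
  mean(Y) = (7 + 7 + 4 + 4 + 6 + 4) / 6 = 32/6 = 5.3333

Step 2 — sample variances and covariances s[i,j] = (1/(n-1)) · Σ_k (x_{k,i} - mean_i) · (x_{k,j} - mean_j), with n-1 = 5:
  s[X,X] = ((2)·(2) + (2)·(2) + (0)·(0) + (-4)·(-4) + (0)·(0) + (0)·(0)) / 5 = 24/5 = 4.8
  s[X,Y] = ((2)·(1.6667) + (2)·(1.6667) + (0)·(-1.3333) + (-4)·(-1.3333) + (0)·(0.6667) + (0)·(-1.3333)) / 5 = 12/5 = 2.4
  s[Y,Y] = ((1.6667)·(1.6667) + (1.6667)·(1.6667) + (-1.3333)·(-1.3333) + (-1.3333)·(-1.3333) + (0.6667)·(0.6667) + (-1.3333)·(-1.3333)) / 5 = 11.3333/5 = 2.2667
  Sample standard deviations s_i = √(s[i,i]):
  s(X) = √(4.8) = 2.1909
  s(Y) = √(2.2667) = 1.5055

Step 3 — r_{ij} = s_{ij} / (s_i · s_j):
  r[X,X] = 1 (diagonal).
  r[X,Y] = 2.4 / (2.1909 · 1.5055) = 2.4 / 3.2985 = 0.7276
  r[Y,Y] = 1 (diagonal).

R is symmetric with unit diagonal. Assembling:

R = [[1, 0.7276],
 [0.7276, 1]]


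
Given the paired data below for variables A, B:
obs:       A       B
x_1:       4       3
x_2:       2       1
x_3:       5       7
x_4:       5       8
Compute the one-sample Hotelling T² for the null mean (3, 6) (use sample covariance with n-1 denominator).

Step 1 — sample mean vector:
  mean(A) = (4 + 2 + 5 + 5) / 4 = 16/4 = 4
  mean(B) = (3 + 1 + 7 + 8) / 4 = 19/4 = 4.75
  x̄ = (4, 4.75),  deviation x̄ - mu_0 = (4, 4.75) - (3, 6) = (1, -1.25).

Step 2 — sample covariance matrix, S[i,j] = (1/(n-1)) · Σ_k (x_{k,i} - mean_i) · (x_{k,j} - mean_j), divisor n-1 = 3:
  S[A,A] = ((0)·(0) + (-2)·(-2) + (1)·(1) + (1)·(1)) / 3 = 6/3 = 2
  S[A,B] = ((0)·(-1.75) + (-2)·(-3.75) + (1)·(2.25) + (1)·(3.25)) / 3 = 13/3 = 4.3333
  S[B,B] = ((-1.75)·(-1.75) + (-3.75)·(-3.75) + (2.25)·(2.25) + (3.25)·(3.25)) / 3 = 32.75/3 = 10.9167
  S = [[2, 4.3333],
 [4.3333, 10.9167]].

Step 3 — invert S. det(S) = 2·10.9167 - (4.3333)² = 3.0556.
  S^{-1} = (1/det) · [[d, -b], [-b, a]] = [[3.5727, -1.4182],
 [-1.4182, 0.6545]].

Step 4 — quadratic form (x̄ - mu_0)^T · S^{-1} · (x̄ - mu_0):
  S^{-1} · (x̄ - mu_0) = (5.3455, -2.2364),
  (x̄ - mu_0)^T · [...] = (1)·(5.3455) + (-1.25)·(-2.2364) = 8.1409.

Step 5 — scale by n: T² = 4 · 8.1409 = 32.5636.

T² ≈ 32.5636


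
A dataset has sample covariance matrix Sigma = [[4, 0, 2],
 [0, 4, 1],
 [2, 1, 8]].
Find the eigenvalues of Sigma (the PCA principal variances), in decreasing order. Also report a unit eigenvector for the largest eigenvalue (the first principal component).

Step 1 — characteristic polynomial p(λ) = det(λI - Sigma) = λ³ - tr·λ² + c_1·λ - det, where tr = trace, c_1 = sum of the principal 2×2 minors, det = det(Sigma):
  tr = 4 + 4 + 8 = 16,
  c_1 = (4·4 - (0)²) + (4·8 - (2)²) + (4·8 - (1)²) = 16 + 28 + 31 = 75,
  det = 4·(4·8 - (1)²) - (0)·((0)·8 - (1)·(2)) + (2)·((0)·(1) - 4·(2)) = 4·(31) - (0)·(-2) + (2)·(-8) = 108.
  So p(λ) = λ³ - 16λ² + 75λ - 108.
Step 2 — look for an integer root (rational root theorem: any rational root is an integer divisor of 108). Testing λ = 3:
  p(3) = 27 - 144 + 225 - 108 = 0  ✓
  Dividing out (λ - 3): p(λ) = (λ - 3)(λ² - 13λ + 36).
Step 3 — remaining eigenvalues from the quadratic λ² - 13λ + 36 = 0:
  Δ = 13² - 4·36 = 169 - 144 = 25,  λ = (13 ± √25)/2 = (13 ± 5)/2 = 9 or 4.
  Sorted: λ_1 = 9,  λ_2 = 4,  λ_3 = 3  (check: sum = 16 = tr ✓).

Step 4 — unit eigenvector for λ_1 = 9: v spans the null space of (Sigma - λ_1 I), whose rows are
  r_1 = (-5, 0, 2),  r_2 = (0, -5, 1),  r_3 = (2, 1, -1).
  v is orthogonal to every row, so take v ∝ r_1 × r_2 = ((0)·(1) - (2)·(-5), (2)·(0) - (-5)·(1), (-5)·(-5) - (0)·(0)) = (10, 5, 25).
  Rescale (divide by 5): u = (2, 1, 5).
  ||u|| = √((2)² + (1)² + (5)²) = √(30) ≈ 5.4772,  v_1 = u/||u|| ≈ (0.3651, 0.1826, 0.9129) (||v_1|| = 1).

λ_1 = 9,  λ_2 = 4,  λ_3 = 3;  v_1 ≈ (0.3651, 0.1826, 0.9129)


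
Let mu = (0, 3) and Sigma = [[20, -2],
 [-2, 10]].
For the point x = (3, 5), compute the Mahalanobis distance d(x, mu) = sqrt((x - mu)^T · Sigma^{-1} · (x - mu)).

Step 1 — centre the observation: (x - mu) = (3, 2).

Step 2 — invert Sigma. det(Sigma) = 20·10 - (-2)² = 196.
  Sigma^{-1} = (1/det) · [[d, -b], [-b, a]] = [[0.051, 0.0102],
 [0.0102, 0.102]].

Step 3 — form the quadratic (x - mu)^T · Sigma^{-1} · (x - mu):
  Sigma^{-1} · (x - mu) = (0.1735, 0.2347).
  (x - mu)^T · [Sigma^{-1} · (x - mu)] = (3)·(0.1735) + (2)·(0.2347) = 0.9898.

Step 4 — take square root: d = √(0.9898) ≈ 0.9949.

d(x, mu) = √(0.9898) ≈ 0.9949


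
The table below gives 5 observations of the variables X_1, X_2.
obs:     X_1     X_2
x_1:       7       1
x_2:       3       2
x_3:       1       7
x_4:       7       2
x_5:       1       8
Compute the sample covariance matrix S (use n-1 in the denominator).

Step 1 — column means:
  mean(X_1) = (7 + 3 + 1 + 7 + 1) / 5 = 19/5 = 3.8
  mean(X_2) = (1 + 2 + 7 + 2 + 8) / 5 = 20/5 = 4

Step 2 — sample covariance S[i,j] = (1/(n-1)) · Σ_k (x_{k,i} - mean_i) · (x_{k,j} - mean_j), with n-1 = 4.
  S[X_1,X_1] = ((3.2)·(3.2) + (-0.8)·(-0.8) + (-2.8)·(-2.8) + (3.2)·(3.2) + (-2.8)·(-2.8)) / 4 = 36.8/4 = 9.2
  S[X_1,X_2] = ((3.2)·(-3) + (-0.8)·(-2) + (-2.8)·(3) + (3.2)·(-2) + (-2.8)·(4)) / 4 = -34/4 = -8.5
  S[X_2,X_2] = ((-3)·(-3) + (-2)·(-2) + (3)·(3) + (-2)·(-2) + (4)·(4)) / 4 = 42/4 = 10.5

S is symmetric (S[j,i] = S[i,j]). Assembling:

S = [[9.2, -8.5],
 [-8.5, 10.5]]


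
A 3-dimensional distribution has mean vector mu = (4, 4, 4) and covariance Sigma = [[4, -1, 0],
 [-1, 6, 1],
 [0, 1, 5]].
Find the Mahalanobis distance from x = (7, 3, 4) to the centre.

Step 1 — centre the observation: (x - mu) = (3, -1, 0).

Step 2 — invert Sigma (cofactor / det for 3×3, or solve directly):
  Sigma^{-1} = [[0.2613, 0.045, -0.009],
 [0.045, 0.1802, -0.036],
 [-0.009, -0.036, 0.2072]].

Step 3 — form the quadratic (x - mu)^T · Sigma^{-1} · (x - mu):
  Sigma^{-1} · (x - mu) = (0.7387, -0.045, 0.009).
  (x - mu)^T · [Sigma^{-1} · (x - mu)] = (3)·(0.7387) + (-1)·(-0.045) + (0)·(0.009) = 2.2613.

Step 4 — take square root: d = √(2.2613) ≈ 1.5037.

d(x, mu) = √(2.2613) ≈ 1.5037


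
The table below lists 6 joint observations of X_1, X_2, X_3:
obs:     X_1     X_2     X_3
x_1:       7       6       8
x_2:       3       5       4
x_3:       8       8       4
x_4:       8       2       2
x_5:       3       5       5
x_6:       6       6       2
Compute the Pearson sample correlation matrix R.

Step 1 — column means:
  mean(X_1) = (7 + 3 + 8 + 8 + 3 + 6) / 6 = 35/6 = 5.8333
  mean(X_2) = (6 + 5 + 8 + 2 + 5 + 6) / 6 = 32/6 = 5.3333
  mean(X_3) = (8 + 4 + 4 + 2 + 5 + 2) / 6 = 25/6 = 4.1667

Step 2 — sample variances and covariances s[i,j] = (1/(n-1)) · Σ_k (x_{k,i} - mean_i) · (x_{k,j} - mean_j), with n-1 = 5:
  s[X_1,X_1] = ((1.1667)·(1.1667) + (-2.8333)·(-2.8333) + (2.1667)·(2.1667) + (2.1667)·(2.1667) + (-2.8333)·(-2.8333) + (0.1667)·(0.1667)) / 5 = 26.8333/5 = 5.3667
  s[X_1,X_2] = ((1.1667)·(0.6667) + (-2.8333)·(-0.3333) + (2.1667)·(2.6667) + (2.1667)·(-3.3333) + (-2.8333)·(-0.3333) + (0.1667)·(0.6667)) / 5 = 1.3333/5 = 0.2667
  s[X_1,X_3] = ((1.1667)·(3.8333) + (-2.8333)·(-0.1667) + (2.1667)·(-0.1667) + (2.1667)·(-2.1667) + (-2.8333)·(0.8333) + (0.1667)·(-2.1667)) / 5 = -2.8333/5 = -0.5667
  s[X_2,X_2] = ((0.6667)·(0.6667) + (-0.3333)·(-0.3333) + (2.6667)·(2.6667) + (-3.3333)·(-3.3333) + (-0.3333)·(-0.3333) + (0.6667)·(0.6667)) / 5 = 19.3333/5 = 3.8667
  s[X_2,X_3] = ((0.6667)·(3.8333) + (-0.3333)·(-0.1667) + (2.6667)·(-0.1667) + (-3.3333)·(-2.1667) + (-0.3333)·(0.8333) + (0.6667)·(-2.1667)) / 5 = 7.6667/5 = 1.5333
  s[X_3,X_3] = ((3.8333)·(3.8333) + (-0.1667)·(-0.1667) + (-0.1667)·(-0.1667) + (-2.1667)·(-2.1667) + (0.8333)·(0.8333) + (-2.1667)·(-2.1667)) / 5 = 24.8333/5 = 4.9667
  Sample standard deviations s_i = √(s[i,i]):
  s(X_1) = √(5.3667) = 2.3166
  s(X_2) = √(3.8667) = 1.9664
  s(X_3) = √(4.9667) = 2.2286

Step 3 — r_{ij} = s_{ij} / (s_i · s_j):
  r[X_1,X_1] = 1 (diagonal).
  r[X_1,X_2] = 0.2667 / (2.3166 · 1.9664) = 0.2667 / 4.5553 = 0.0585
  r[X_1,X_3] = -0.5667 / (2.3166 · 2.2286) = -0.5667 / 5.1628 = -0.1098
  r[X_2,X_2] = 1 (diagonal).
  r[X_2,X_3] = 1.5333 / (1.9664 · 2.2286) = 1.5333 / 4.3823 = 0.3499
  r[X_3,X_3] = 1 (diagonal).

R is symmetric with unit diagonal. Assembling:

R = [[1, 0.0585, -0.1098],
 [0.0585, 1, 0.3499],
 [-0.1098, 0.3499, 1]]


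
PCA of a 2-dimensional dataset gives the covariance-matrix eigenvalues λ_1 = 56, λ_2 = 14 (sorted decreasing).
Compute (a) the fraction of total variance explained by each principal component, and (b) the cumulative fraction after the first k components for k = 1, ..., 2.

Step 1 — total variance = trace(Sigma) = Σ λ_i = 56 + 14 = 70.

Step 2 — fraction explained by component i = λ_i / Σ λ:
  PC1: 56/70 = 0.8
  PC2: 14/70 = 0.2

Step 3 — cumulative fraction after k components = (λ_1 + ... + λ_k) / Σ λ:
  k = 1: 56/70 = 0.8
  k = 2: (56 + 14)/70 = 70/70 = 1

Summary (fraction, with percent):

explained: PC1 0.8 (80%), PC2 0.2 (20%);  cumulative: 0.8, 1


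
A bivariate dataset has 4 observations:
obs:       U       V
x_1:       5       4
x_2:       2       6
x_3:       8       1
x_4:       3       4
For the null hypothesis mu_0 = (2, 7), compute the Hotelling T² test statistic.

Step 1 — sample mean vector:
  mean(U) = (5 + 2 + 8 + 3) / 4 = 18/4 = 4.5
  mean(V) = (4 + 6 + 1 + 4) / 4 = 15/4 = 3.75
  x̄ = (4.5, 3.75),  deviation x̄ - mu_0 = (4.5, 3.75) - (2, 7) = (2.5, -3.25).

Step 2 — sample covariance matrix, S[i,j] = (1/(n-1)) · Σ_k (x_{k,i} - mean_i) · (x_{k,j} - mean_j), divisor n-1 = 3:
  S[U,U] = ((0.5)·(0.5) + (-2.5)·(-2.5) + (3.5)·(3.5) + (-1.5)·(-1.5)) / 3 = 21/3 = 7
  S[U,V] = ((0.5)·(0.25) + (-2.5)·(2.25) + (3.5)·(-2.75) + (-1.5)·(0.25)) / 3 = -15.5/3 = -5.1667
  S[V,V] = ((0.25)·(0.25) + (2.25)·(2.25) + (-2.75)·(-2.75) + (0.25)·(0.25)) / 3 = 12.75/3 = 4.25
  S = [[7, -5.1667],
 [-5.1667, 4.25]].

Step 3 — invert S. det(S) = 7·4.25 - (-5.1667)² = 3.0556.
  S^{-1} = (1/det) · [[d, -b], [-b, a]] = [[1.3909, 1.6909],
 [1.6909, 2.2909]].

Step 4 — quadratic form (x̄ - mu_0)^T · S^{-1} · (x̄ - mu_0):
  S^{-1} · (x̄ - mu_0) = (-2.0182, -3.2182),
  (x̄ - mu_0)^T · [...] = (2.5)·(-2.0182) + (-3.25)·(-3.2182) = 5.4136.

Step 5 — scale by n: T² = 4 · 5.4136 = 21.6545.

T² ≈ 21.6545


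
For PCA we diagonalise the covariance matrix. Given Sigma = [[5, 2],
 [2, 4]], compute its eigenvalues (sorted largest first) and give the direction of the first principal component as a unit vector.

Step 1 — characteristic polynomial of 2×2 Sigma:
  det(Sigma - λI) = λ² - trace · λ + det = 0.
  trace = 5 + 4 = 9, det = 5·4 - (2)² = 16.
Step 2 — discriminant:
  Δ = trace² - 4·det = 81 - 64 = 17.
Step 3 — eigenvalues:
  λ = (trace ± √Δ)/2 = (9 ± 4.1231)/2,
  λ_1 = 6.5616,  λ_2 = 2.4384.

Step 4 — unit eigenvector for λ_1: solve (Sigma - λ_1 I)v = 0. First row:
  (5 - 6.5616)·v_x + (2)·v_y = 0, i.e. (-1.5616)·v_x + (2)·v_y = 0,
  so v ∝ (b, λ_1 - a) = (2, 1.5616) = u.
  ||u|| = √((2)² + (1.5616)²) = √(6.4384) ≈ 2.5374,
  v_1 = u/||u|| ≈ (0.7882, 0.6154) (||v_1|| = 1).

λ_1 = 6.5616,  λ_2 = 2.4384;  v_1 ≈ (0.7882, 0.6154)


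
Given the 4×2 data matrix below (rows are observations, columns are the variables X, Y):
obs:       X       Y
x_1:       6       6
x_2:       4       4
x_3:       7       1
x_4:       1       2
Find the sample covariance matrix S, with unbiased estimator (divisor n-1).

Step 1 — column means:
  mean(X) = (6 + 4 + 7 + 1) / 4 = 18/4 = 4.5
  mean(Y) = (6 + 4 + 1 + 2) / 4 = 13/4 = 3.25

Step 2 — sample covariance S[i,j] = (1/(n-1)) · Σ_k (x_{k,i} - mean_i) · (x_{k,j} - mean_j), with n-1 = 3.
  S[X,X] = ((1.5)·(1.5) + (-0.5)·(-0.5) + (2.5)·(2.5) + (-3.5)·(-3.5)) / 3 = 21/3 = 7
  S[X,Y] = ((1.5)·(2.75) + (-0.5)·(0.75) + (2.5)·(-2.25) + (-3.5)·(-1.25)) / 3 = 2.5/3 = 0.8333
  S[Y,Y] = ((2.75)·(2.75) + (0.75)·(0.75) + (-2.25)·(-2.25) + (-1.25)·(-1.25)) / 3 = 14.75/3 = 4.9167

S is symmetric (S[j,i] = S[i,j]). Assembling:

S = [[7, 0.8333],
 [0.8333, 4.9167]]


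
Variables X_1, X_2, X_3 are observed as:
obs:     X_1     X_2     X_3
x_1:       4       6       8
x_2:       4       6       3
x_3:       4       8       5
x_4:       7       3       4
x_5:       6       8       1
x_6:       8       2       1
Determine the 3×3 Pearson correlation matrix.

Step 1 — column means:
  mean(X_1) = (4 + 4 + 4 + 7 + 6 + 8) / 6 = 33/6 = 5.5
  mean(X_2) = (6 + 6 + 8 + 3 + 8 + 2) / 6 = 33/6 = 5.5
  mean(X_3) = (8 + 3 + 5 + 4 + 1 + 1) / 6 = 22/6 = 3.6667

Step 2 — sample variances and covariances s[i,j] = (1/(n-1)) · Σ_k (x_{k,i} - mean_i) · (x_{k,j} - mean_j), with n-1 = 5:
  s[X_1,X_1] = ((-1.5)·(-1.5) + (-1.5)·(-1.5) + (-1.5)·(-1.5) + (1.5)·(1.5) + (0.5)·(0.5) + (2.5)·(2.5)) / 5 = 15.5/5 = 3.1
  s[X_1,X_2] = ((-1.5)·(0.5) + (-1.5)·(0.5) + (-1.5)·(2.5) + (1.5)·(-2.5) + (0.5)·(2.5) + (2.5)·(-3.5)) / 5 = -16.5/5 = -3.3
  s[X_1,X_3] = ((-1.5)·(4.3333) + (-1.5)·(-0.6667) + (-1.5)·(1.3333) + (1.5)·(0.3333) + (0.5)·(-2.6667) + (2.5)·(-2.6667)) / 5 = -15/5 = -3
  s[X_2,X_2] = ((0.5)·(0.5) + (0.5)·(0.5) + (2.5)·(2.5) + (-2.5)·(-2.5) + (2.5)·(2.5) + (-3.5)·(-3.5)) / 5 = 31.5/5 = 6.3
  s[X_2,X_3] = ((0.5)·(4.3333) + (0.5)·(-0.6667) + (2.5)·(1.3333) + (-2.5)·(0.3333) + (2.5)·(-2.6667) + (-3.5)·(-2.6667)) / 5 = 7/5 = 1.4
  s[X_3,X_3] = ((4.3333)·(4.3333) + (-0.6667)·(-0.6667) + (1.3333)·(1.3333) + (0.3333)·(0.3333) + (-2.6667)·(-2.6667) + (-2.6667)·(-2.6667)) / 5 = 35.3333/5 = 7.0667
  Sample standard deviations s_i = √(s[i,i]):
  s(X_1) = √(3.1) = 1.7607
  s(X_2) = √(6.3) = 2.51
  s(X_3) = √(7.0667) = 2.6583

Step 3 — r_{ij} = s_{ij} / (s_i · s_j):
  r[X_1,X_1] = 1 (diagonal).
  r[X_1,X_2] = -3.3 / (1.7607 · 2.51) = -3.3 / 4.4193 = -0.7467
  r[X_1,X_3] = -3 / (1.7607 · 2.6583) = -3 / 4.6805 = -0.641
  r[X_2,X_2] = 1 (diagonal).
  r[X_2,X_3] = 1.4 / (2.51 · 2.6583) = 1.4 / 6.6723 = 0.2098
  r[X_3,X_3] = 1 (diagonal).

R is symmetric with unit diagonal. Assembling:

R = [[1, -0.7467, -0.641],
 [-0.7467, 1, 0.2098],
 [-0.641, 0.2098, 1]]


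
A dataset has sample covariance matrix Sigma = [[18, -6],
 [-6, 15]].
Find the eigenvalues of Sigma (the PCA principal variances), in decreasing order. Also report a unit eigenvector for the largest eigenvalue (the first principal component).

Step 1 — characteristic polynomial of 2×2 Sigma:
  det(Sigma - λI) = λ² - trace · λ + det = 0.
  trace = 18 + 15 = 33, det = 18·15 - (-6)² = 234.
Step 2 — discriminant:
  Δ = trace² - 4·det = 1089 - 936 = 153.
Step 3 — eigenvalues:
  λ = (trace ± √Δ)/2 = (33 ± 12.3693)/2,
  λ_1 = 22.6847,  λ_2 = 10.3153.

Step 4 — unit eigenvector for λ_1: solve (Sigma - λ_1 I)v = 0. First row:
  (18 - 22.6847)·v_x + (-6)·v_y = 0, i.e. (-4.6847)·v_x + (-6)·v_y = 0,
  so v ∝ (b, λ_1 - a) = (-6, 4.6847); multiply by -1 so the first entry is positive: u = (6, -4.6847).
  ||u|| = √((6)² + (-4.6847)²) = √(57.946) ≈ 7.6122,
  v_1 = u/||u|| ≈ (0.7882, -0.6154) (||v_1|| = 1).

λ_1 = 22.6847,  λ_2 = 10.3153;  v_1 ≈ (0.7882, -0.6154)


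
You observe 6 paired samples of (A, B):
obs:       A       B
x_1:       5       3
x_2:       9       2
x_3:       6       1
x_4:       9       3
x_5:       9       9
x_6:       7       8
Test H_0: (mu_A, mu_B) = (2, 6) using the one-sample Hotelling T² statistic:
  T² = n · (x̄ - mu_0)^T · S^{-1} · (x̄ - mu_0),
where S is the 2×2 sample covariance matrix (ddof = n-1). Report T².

Step 1 — sample mean vector:
  mean(A) = (5 + 9 + 6 + 9 + 9 + 7) / 6 = 45/6 = 7.5
  mean(B) = (3 + 2 + 1 + 3 + 9 + 8) / 6 = 26/6 = 4.3333
  x̄ = (7.5, 4.3333),  deviation x̄ - mu_0 = (7.5, 4.3333) - (2, 6) = (5.5, -1.6667).

Step 2 — sample covariance matrix, S[i,j] = (1/(n-1)) · Σ_k (x_{k,i} - mean_i) · (x_{k,j} - mean_j), divisor n-1 = 5:
  S[A,A] = ((-2.5)·(-2.5) + (1.5)·(1.5) + (-1.5)·(-1.5) + (1.5)·(1.5) + (1.5)·(1.5) + (-0.5)·(-0.5)) / 5 = 15.5/5 = 3.1
  S[A,B] = ((-2.5)·(-1.3333) + (1.5)·(-2.3333) + (-1.5)·(-3.3333) + (1.5)·(-1.3333) + (1.5)·(4.6667) + (-0.5)·(3.6667)) / 5 = 8/5 = 1.6
  S[B,B] = ((-1.3333)·(-1.3333) + (-2.3333)·(-2.3333) + (-3.3333)·(-3.3333) + (-1.3333)·(-1.3333) + (4.6667)·(4.6667) + (3.6667)·(3.6667)) / 5 = 55.3333/5 = 11.0667
  S = [[3.1, 1.6],
 [1.6, 11.0667]].

Step 3 — invert S. det(S) = 3.1·11.0667 - (1.6)² = 31.7467.
  S^{-1} = (1/det) · [[d, -b], [-b, a]] = [[0.3486, -0.0504],
 [-0.0504, 0.0976]].

Step 4 — quadratic form (x̄ - mu_0)^T · S^{-1} · (x̄ - mu_0):
  S^{-1} · (x̄ - mu_0) = (2.0013, -0.4399),
  (x̄ - mu_0)^T · [...] = (5.5)·(2.0013) + (-1.6667)·(-0.4399) = 11.7402.

Step 5 — scale by n: T² = 6 · 11.7402 = 70.441.

T² ≈ 70.441


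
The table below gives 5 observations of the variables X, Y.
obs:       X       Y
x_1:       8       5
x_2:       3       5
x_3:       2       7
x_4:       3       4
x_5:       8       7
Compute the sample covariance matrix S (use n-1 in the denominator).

Step 1 — column means:
  mean(X) = (8 + 3 + 2 + 3 + 8) / 5 = 24/5 = 4.8
  mean(Y) = (5 + 5 + 7 + 4 + 7) / 5 = 28/5 = 5.6

Step 2 — sample covariance S[i,j] = (1/(n-1)) · Σ_k (x_{k,i} - mean_i) · (x_{k,j} - mean_j), with n-1 = 4.
  S[X,X] = ((3.2)·(3.2) + (-1.8)·(-1.8) + (-2.8)·(-2.8) + (-1.8)·(-1.8) + (3.2)·(3.2)) / 4 = 34.8/4 = 8.7
  S[X,Y] = ((3.2)·(-0.6) + (-1.8)·(-0.6) + (-2.8)·(1.4) + (-1.8)·(-1.6) + (3.2)·(1.4)) / 4 = 2.6/4 = 0.65
  S[Y,Y] = ((-0.6)·(-0.6) + (-0.6)·(-0.6) + (1.4)·(1.4) + (-1.6)·(-1.6) + (1.4)·(1.4)) / 4 = 7.2/4 = 1.8

S is symmetric (S[j,i] = S[i,j]). Assembling:

S = [[8.7, 0.65],
 [0.65, 1.8]]


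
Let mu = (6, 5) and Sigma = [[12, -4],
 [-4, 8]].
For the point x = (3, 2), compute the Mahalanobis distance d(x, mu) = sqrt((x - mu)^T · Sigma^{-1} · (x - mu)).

Step 1 — centre the observation: (x - mu) = (-3, -3).

Step 2 — invert Sigma. det(Sigma) = 12·8 - (-4)² = 80.
  Sigma^{-1} = (1/det) · [[d, -b], [-b, a]] = [[0.1, 0.05],
 [0.05, 0.15]].

Step 3 — form the quadratic (x - mu)^T · Sigma^{-1} · (x - mu):
  Sigma^{-1} · (x - mu) = (-0.45, -0.6).
  (x - mu)^T · [Sigma^{-1} · (x - mu)] = (-3)·(-0.45) + (-3)·(-0.6) = 3.15.

Step 4 — take square root: d = √(3.15) ≈ 1.7748.

d(x, mu) = √(3.15) ≈ 1.7748


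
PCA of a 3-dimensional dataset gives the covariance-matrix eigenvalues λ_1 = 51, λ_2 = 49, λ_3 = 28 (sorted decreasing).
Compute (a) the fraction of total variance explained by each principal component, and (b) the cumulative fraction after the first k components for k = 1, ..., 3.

Step 1 — total variance = trace(Sigma) = Σ λ_i = 51 + 49 + 28 = 128.

Step 2 — fraction explained by component i = λ_i / Σ λ:
  PC1: 51/128 = 0.3984
  PC2: 49/128 = 0.3828
  PC3: 28/128 = 0.2188

Step 3 — cumulative fraction after k components = (λ_1 + ... + λ_k) / Σ λ:
  k = 1: 51/128 = 0.3984
  k = 2: (51 + 49)/128 = 100/128 = 0.7812
  k = 3: (51 + 49 + 28)/128 = 128/128 = 1

Summary (fraction, with percent):

explained: PC1 0.3984 (39.84%), PC2 0.3828 (38.28%), PC3 0.2188 (21.88%);  cumulative: 0.3984, 0.7812, 1


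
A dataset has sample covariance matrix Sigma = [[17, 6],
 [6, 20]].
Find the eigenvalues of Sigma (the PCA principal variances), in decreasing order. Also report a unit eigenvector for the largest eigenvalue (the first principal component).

Step 1 — characteristic polynomial of 2×2 Sigma:
  det(Sigma - λI) = λ² - trace · λ + det = 0.
  trace = 17 + 20 = 37, det = 17·20 - (6)² = 304.
Step 2 — discriminant:
  Δ = trace² - 4·det = 1369 - 1216 = 153.
Step 3 — eigenvalues:
  λ = (trace ± √Δ)/2 = (37 ± 12.3693)/2,
  λ_1 = 24.6847,  λ_2 = 12.3153.

Step 4 — unit eigenvector for λ_1: solve (Sigma - λ_1 I)v = 0. First row:
  (17 - 24.6847)·v_x + (6)·v_y = 0, i.e. (-7.6847)·v_x + (6)·v_y = 0,
  so v ∝ (b, λ_1 - a) = (6, 7.6847) = u.
  ||u|| = √((6)² + (7.6847)²) = √(95.054) ≈ 9.7496,
  v_1 = u/||u|| ≈ (0.6154, 0.7882) (||v_1|| = 1).

λ_1 = 24.6847,  λ_2 = 12.3153;  v_1 ≈ (0.6154, 0.7882)


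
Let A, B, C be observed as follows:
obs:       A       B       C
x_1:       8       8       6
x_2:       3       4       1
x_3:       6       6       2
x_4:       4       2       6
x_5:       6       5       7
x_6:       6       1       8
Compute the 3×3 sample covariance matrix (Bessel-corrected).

Step 1 — column means:
  mean(A) = (8 + 3 + 6 + 4 + 6 + 6) / 6 = 33/6 = 5.5
  mean(B) = (8 + 4 + 6 + 2 + 5 + 1) / 6 = 26/6 = 4.3333
  mean(C) = (6 + 1 + 2 + 6 + 7 + 8) / 6 = 30/6 = 5

Step 2 — sample covariance S[i,j] = (1/(n-1)) · Σ_k (x_{k,i} - mean_i) · (x_{k,j} - mean_j), with n-1 = 5.
  S[A,A] = ((2.5)·(2.5) + (-2.5)·(-2.5) + (0.5)·(0.5) + (-1.5)·(-1.5) + (0.5)·(0.5) + (0.5)·(0.5)) / 5 = 15.5/5 = 3.1
  S[A,B] = ((2.5)·(3.6667) + (-2.5)·(-0.3333) + (0.5)·(1.6667) + (-1.5)·(-2.3333) + (0.5)·(0.6667) + (0.5)·(-3.3333)) / 5 = 13/5 = 2.6
  S[A,C] = ((2.5)·(1) + (-2.5)·(-4) + (0.5)·(-3) + (-1.5)·(1) + (0.5)·(2) + (0.5)·(3)) / 5 = 12/5 = 2.4
  S[B,B] = ((3.6667)·(3.6667) + (-0.3333)·(-0.3333) + (1.6667)·(1.6667) + (-2.3333)·(-2.3333) + (0.6667)·(0.6667) + (-3.3333)·(-3.3333)) / 5 = 33.3333/5 = 6.6667
  S[B,C] = ((3.6667)·(1) + (-0.3333)·(-4) + (1.6667)·(-3) + (-2.3333)·(1) + (0.6667)·(2) + (-3.3333)·(3)) / 5 = -11/5 = -2.2
  S[C,C] = ((1)·(1) + (-4)·(-4) + (-3)·(-3) + (1)·(1) + (2)·(2) + (3)·(3)) / 5 = 40/5 = 8

S is symmetric (S[j,i] = S[i,j]). Assembling:

S = [[3.1, 2.6, 2.4],
 [2.6, 6.6667, -2.2],
 [2.4, -2.2, 8]]


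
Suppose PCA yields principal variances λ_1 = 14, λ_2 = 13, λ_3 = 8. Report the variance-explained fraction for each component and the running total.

Step 1 — total variance = trace(Sigma) = Σ λ_i = 14 + 13 + 8 = 35.

Step 2 — fraction explained by component i = λ_i / Σ λ:
  PC1: 14/35 = 0.4
  PC2: 13/35 = 0.3714
  PC3: 8/35 = 0.2286

Step 3 — cumulative fraction after k components = (λ_1 + ... + λ_k) / Σ λ:
  k = 1: 14/35 = 0.4
  k = 2: (14 + 13)/35 = 27/35 = 0.7714
  k = 3: (14 + 13 + 8)/35 = 35/35 = 1

Summary (fraction, with percent):

explained: PC1 0.4 (40%), PC2 0.3714 (37.14%), PC3 0.2286 (22.86%);  cumulative: 0.4, 0.7714, 1


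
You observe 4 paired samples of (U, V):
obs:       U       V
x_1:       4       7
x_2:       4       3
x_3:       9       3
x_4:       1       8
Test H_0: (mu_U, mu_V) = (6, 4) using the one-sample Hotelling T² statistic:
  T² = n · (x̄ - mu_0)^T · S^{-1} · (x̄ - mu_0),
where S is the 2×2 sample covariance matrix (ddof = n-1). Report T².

Step 1 — sample mean vector:
  mean(U) = (4 + 4 + 9 + 1) / 4 = 18/4 = 4.5
  mean(V) = (7 + 3 + 3 + 8) / 4 = 21/4 = 5.25
  x̄ = (4.5, 5.25),  deviation x̄ - mu_0 = (4.5, 5.25) - (6, 4) = (-1.5, 1.25).

Step 2 — sample covariance matrix, S[i,j] = (1/(n-1)) · Σ_k (x_{k,i} - mean_i) · (x_{k,j} - mean_j), divisor n-1 = 3:
  S[U,U] = ((-0.5)·(-0.5) + (-0.5)·(-0.5) + (4.5)·(4.5) + (-3.5)·(-3.5)) / 3 = 33/3 = 11
  S[U,V] = ((-0.5)·(1.75) + (-0.5)·(-2.25) + (4.5)·(-2.25) + (-3.5)·(2.75)) / 3 = -19.5/3 = -6.5
  S[V,V] = ((1.75)·(1.75) + (-2.25)·(-2.25) + (-2.25)·(-2.25) + (2.75)·(2.75)) / 3 = 20.75/3 = 6.9167
  S = [[11, -6.5],
 [-6.5, 6.9167]].

Step 3 — invert S. det(S) = 11·6.9167 - (-6.5)² = 33.8333.
  S^{-1} = (1/det) · [[d, -b], [-b, a]] = [[0.2044, 0.1921],
 [0.1921, 0.3251]].

Step 4 — quadratic form (x̄ - mu_0)^T · S^{-1} · (x̄ - mu_0):
  S^{-1} · (x̄ - mu_0) = (-0.0665, 0.1182),
  (x̄ - mu_0)^T · [...] = (-1.5)·(-0.0665) + (1.25)·(0.1182) = 0.2475.

Step 5 — scale by n: T² = 4 · 0.2475 = 0.9901.

T² ≈ 0.9901


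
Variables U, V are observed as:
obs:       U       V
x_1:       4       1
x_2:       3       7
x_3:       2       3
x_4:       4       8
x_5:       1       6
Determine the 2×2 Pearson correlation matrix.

Step 1 — column means:
  mean(U) = (4 + 3 + 2 + 4 + 1) / 5 = 14/5 = 2.8
  mean(V) = (1 + 7 + 3 + 8 + 6) / 5 = 25/5 = 5

Step 2 — sample variances and covariances s[i,j] = (1/(n-1)) · Σ_k (x_{k,i} - mean_i) · (x_{k,j} - mean_j), with n-1 = 4:
  s[U,U] = ((1.2)·(1.2) + (0.2)·(0.2) + (-0.8)·(-0.8) + (1.2)·(1.2) + (-1.8)·(-1.8)) / 4 = 6.8/4 = 1.7
  s[U,V] = ((1.2)·(-4) + (0.2)·(2) + (-0.8)·(-2) + (1.2)·(3) + (-1.8)·(1)) / 4 = -1/4 = -0.25
  s[V,V] = ((-4)·(-4) + (2)·(2) + (-2)·(-2) + (3)·(3) + (1)·(1)) / 4 = 34/4 = 8.5
  Sample standard deviations s_i = √(s[i,i]):
  s(U) = √(1.7) = 1.3038
  s(V) = √(8.5) = 2.9155

Step 3 — r_{ij} = s_{ij} / (s_i · s_j):
  r[U,U] = 1 (diagonal).
  r[U,V] = -0.25 / (1.3038 · 2.9155) = -0.25 / 3.8013 = -0.0658
  r[V,V] = 1 (diagonal).

R is symmetric with unit diagonal. Assembling:

R = [[1, -0.0658],
 [-0.0658, 1]]


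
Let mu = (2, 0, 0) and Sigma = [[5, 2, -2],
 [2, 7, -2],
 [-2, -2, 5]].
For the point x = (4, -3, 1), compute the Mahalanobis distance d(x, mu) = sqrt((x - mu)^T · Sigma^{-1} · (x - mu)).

Step 1 — centre the observation: (x - mu) = (2, -3, 1).

Step 2 — invert Sigma (cofactor / det for 3×3, or solve directly):
  Sigma^{-1} = [[0.252, -0.0488, 0.0813],
 [-0.0488, 0.1707, 0.0488],
 [0.0813, 0.0488, 0.252]].

Step 3 — form the quadratic (x - mu)^T · Sigma^{-1} · (x - mu):
  Sigma^{-1} · (x - mu) = (0.7317, -0.561, 0.2683).
  (x - mu)^T · [Sigma^{-1} · (x - mu)] = (2)·(0.7317) + (-3)·(-0.561) + (1)·(0.2683) = 3.4146.

Step 4 — take square root: d = √(3.4146) ≈ 1.8479.

d(x, mu) = √(3.4146) ≈ 1.8479


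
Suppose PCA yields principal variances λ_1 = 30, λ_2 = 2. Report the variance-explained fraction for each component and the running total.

Step 1 — total variance = trace(Sigma) = Σ λ_i = 30 + 2 = 32.

Step 2 — fraction explained by component i = λ_i / Σ λ:
  PC1: 30/32 = 0.9375
  PC2: 2/32 = 0.0625

Step 3 — cumulative fraction after k components = (λ_1 + ... + λ_k) / Σ λ:
  k = 1: 30/32 = 0.9375
  k = 2: (30 + 2)/32 = 32/32 = 1

Summary (fraction, with percent):

explained: PC1 0.9375 (93.75%), PC2 0.0625 (6.25%);  cumulative: 0.9375, 1


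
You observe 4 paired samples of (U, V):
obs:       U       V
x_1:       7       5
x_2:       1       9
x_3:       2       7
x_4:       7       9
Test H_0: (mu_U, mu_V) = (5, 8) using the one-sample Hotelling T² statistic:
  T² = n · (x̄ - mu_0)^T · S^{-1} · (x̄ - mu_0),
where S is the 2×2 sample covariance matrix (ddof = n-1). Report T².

Step 1 — sample mean vector:
  mean(U) = (7 + 1 + 2 + 7) / 4 = 17/4 = 4.25
  mean(V) = (5 + 9 + 7 + 9) / 4 = 30/4 = 7.5
  x̄ = (4.25, 7.5),  deviation x̄ - mu_0 = (4.25, 7.5) - (5, 8) = (-0.75, -0.5).

Step 2 — sample covariance matrix, S[i,j] = (1/(n-1)) · Σ_k (x_{k,i} - mean_i) · (x_{k,j} - mean_j), divisor n-1 = 3:
  S[U,U] = ((2.75)·(2.75) + (-3.25)·(-3.25) + (-2.25)·(-2.25) + (2.75)·(2.75)) / 3 = 30.75/3 = 10.25
  S[U,V] = ((2.75)·(-2.5) + (-3.25)·(1.5) + (-2.25)·(-0.5) + (2.75)·(1.5)) / 3 = -6.5/3 = -2.1667
  S[V,V] = ((-2.5)·(-2.5) + (1.5)·(1.5) + (-0.5)·(-0.5) + (1.5)·(1.5)) / 3 = 11/3 = 3.6667
  S = [[10.25, -2.1667],
 [-2.1667, 3.6667]].

Step 3 — invert S. det(S) = 10.25·3.6667 - (-2.1667)² = 32.8889.
  S^{-1} = (1/det) · [[d, -b], [-b, a]] = [[0.1115, 0.0659],
 [0.0659, 0.3117]].

Step 4 — quadratic form (x̄ - mu_0)^T · S^{-1} · (x̄ - mu_0):
  S^{-1} · (x̄ - mu_0) = (-0.1166, -0.2052),
  (x̄ - mu_0)^T · [...] = (-0.75)·(-0.1166) + (-0.5)·(-0.2052) = 0.19.

Step 5 — scale by n: T² = 4 · 0.19 = 0.7601.

T² ≈ 0.7601


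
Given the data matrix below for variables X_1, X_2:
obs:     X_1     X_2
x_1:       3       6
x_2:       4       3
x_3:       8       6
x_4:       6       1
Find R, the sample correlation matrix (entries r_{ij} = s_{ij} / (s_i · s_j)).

Step 1 — column means:
  mean(X_1) = (3 + 4 + 8 + 6) / 4 = 21/4 = 5.25
  mean(X_2) = (6 + 3 + 6 + 1) / 4 = 16/4 = 4

Step 2 — sample variances and covariances s[i,j] = (1/(n-1)) · Σ_k (x_{k,i} - mean_i) · (x_{k,j} - mean_j), with n-1 = 3:
  s[X_1,X_1] = ((-2.25)·(-2.25) + (-1.25)·(-1.25) + (2.75)·(2.75) + (0.75)·(0.75)) / 3 = 14.75/3 = 4.9167
  s[X_1,X_2] = ((-2.25)·(2) + (-1.25)·(-1) + (2.75)·(2) + (0.75)·(-3)) / 3 = 0/3 = 0
  s[X_2,X_2] = ((2)·(2) + (-1)·(-1) + (2)·(2) + (-3)·(-3)) / 3 = 18/3 = 6
  Sample standard deviations s_i = √(s[i,i]):
  s(X_1) = √(4.9167) = 2.2174
  s(X_2) = √(6) = 2.4495

Step 3 — r_{ij} = s_{ij} / (s_i · s_j):
  r[X_1,X_1] = 1 (diagonal).
  r[X_1,X_2] = 0 / (2.2174 · 2.4495) = 0 / 5.4314 = 0
  r[X_2,X_2] = 1 (diagonal).

R is symmetric with unit diagonal. Assembling:

R = [[1, 0],
 [0, 1]]


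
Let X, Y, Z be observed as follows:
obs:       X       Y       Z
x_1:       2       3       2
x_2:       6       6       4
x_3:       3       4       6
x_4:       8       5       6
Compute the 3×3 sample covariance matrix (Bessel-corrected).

Step 1 — column means:
  mean(X) = (2 + 6 + 3 + 8) / 4 = 19/4 = 4.75
  mean(Y) = (3 + 6 + 4 + 5) / 4 = 18/4 = 4.5
  mean(Z) = (2 + 4 + 6 + 6) / 4 = 18/4 = 4.5

Step 2 — sample covariance S[i,j] = (1/(n-1)) · Σ_k (x_{k,i} - mean_i) · (x_{k,j} - mean_j), with n-1 = 3.
  S[X,X] = ((-2.75)·(-2.75) + (1.25)·(1.25) + (-1.75)·(-1.75) + (3.25)·(3.25)) / 3 = 22.75/3 = 7.5833
  S[X,Y] = ((-2.75)·(-1.5) + (1.25)·(1.5) + (-1.75)·(-0.5) + (3.25)·(0.5)) / 3 = 8.5/3 = 2.8333
  S[X,Z] = ((-2.75)·(-2.5) + (1.25)·(-0.5) + (-1.75)·(1.5) + (3.25)·(1.5)) / 3 = 8.5/3 = 2.8333
  S[Y,Y] = ((-1.5)·(-1.5) + (1.5)·(1.5) + (-0.5)·(-0.5) + (0.5)·(0.5)) / 3 = 5/3 = 1.6667
  S[Y,Z] = ((-1.5)·(-2.5) + (1.5)·(-0.5) + (-0.5)·(1.5) + (0.5)·(1.5)) / 3 = 3/3 = 1
  S[Z,Z] = ((-2.5)·(-2.5) + (-0.5)·(-0.5) + (1.5)·(1.5) + (1.5)·(1.5)) / 3 = 11/3 = 3.6667

S is symmetric (S[j,i] = S[i,j]). Assembling:

S = [[7.5833, 2.8333, 2.8333],
 [2.8333, 1.6667, 1],
 [2.8333, 1, 3.6667]]


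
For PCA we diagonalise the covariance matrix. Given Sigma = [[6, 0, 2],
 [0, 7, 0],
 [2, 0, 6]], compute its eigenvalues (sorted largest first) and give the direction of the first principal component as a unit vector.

Step 1 — characteristic polynomial p(λ) = det(λI - Sigma) = λ³ - tr·λ² + c_1·λ - det, where tr = trace, c_1 = sum of the principal 2×2 minors, det = det(Sigma):
  tr = 6 + 7 + 6 = 19,
  c_1 = (6·7 - (0)²) + (6·6 - (2)²) + (7·6 - (0)²) = 42 + 32 + 42 = 116,
  det = 6·(7·6 - (0)²) - (0)·((0)·6 - (0)·(2)) + (2)·((0)·(0) - 7·(2)) = 6·(42) - (0)·(0) + (2)·(-14) = 224.
  So p(λ) = λ³ - 19λ² + 116λ - 224.
Step 2 — look for an integer root (rational root theorem: any rational root is an integer divisor of 224). Testing λ = 4:
  p(4) = 64 - 304 + 464 - 224 = 0  ✓
  Dividing out (λ - 4): p(λ) = (λ - 4)(λ² - 15λ + 56).
Step 3 — remaining eigenvalues from the quadratic λ² - 15λ + 56 = 0:
  Δ = 15² - 4·56 = 225 - 224 = 1,  λ = (15 ± √1)/2 = (15 ± 1)/2 = 8 or 7.
  Sorted: λ_1 = 8,  λ_2 = 7,  λ_3 = 4  (check: sum = 19 = tr ✓).

Step 4 — unit eigenvector for λ_1 = 8: v spans the null space of (Sigma - λ_1 I), whose rows are
  r_1 = (-2, 0, 2),  r_2 = (0, -1, 0),  r_3 = (2, 0, -2).
  v is orthogonal to every row, so take v ∝ r_1 × r_2 = ((0)·(0) - (2)·(-1), (2)·(0) - (-2)·(0), (-2)·(-1) - (0)·(0)) = (2, 0, 2).
  Rescale (divide by 2): u = (1, 0, 1).
  ||u|| = √((1)² + (0)² + (1)²) = √(2) ≈ 1.4142,  v_1 = u/||u|| ≈ (0.7071, 0, 0.7071) (||v_1|| = 1).

λ_1 = 8,  λ_2 = 7,  λ_3 = 4;  v_1 ≈ (0.7071, 0, 0.7071)


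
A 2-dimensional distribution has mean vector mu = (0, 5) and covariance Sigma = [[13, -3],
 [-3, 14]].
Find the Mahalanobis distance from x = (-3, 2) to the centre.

Step 1 — centre the observation: (x - mu) = (-3, -3).

Step 2 — invert Sigma. det(Sigma) = 13·14 - (-3)² = 173.
  Sigma^{-1} = (1/det) · [[d, -b], [-b, a]] = [[0.0809, 0.0173],
 [0.0173, 0.0751]].

Step 3 — form the quadratic (x - mu)^T · Sigma^{-1} · (x - mu):
  Sigma^{-1} · (x - mu) = (-0.2948, -0.2775).
  (x - mu)^T · [Sigma^{-1} · (x - mu)] = (-3)·(-0.2948) + (-3)·(-0.2775) = 1.7168.

Step 4 — take square root: d = √(1.7168) ≈ 1.3103.

d(x, mu) = √(1.7168) ≈ 1.3103


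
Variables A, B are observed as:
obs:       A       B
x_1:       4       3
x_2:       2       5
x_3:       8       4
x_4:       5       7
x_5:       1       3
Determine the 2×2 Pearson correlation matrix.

Step 1 — column means:
  mean(A) = (4 + 2 + 8 + 5 + 1) / 5 = 20/5 = 4
  mean(B) = (3 + 5 + 4 + 7 + 3) / 5 = 22/5 = 4.4

Step 2 — sample variances and covariances s[i,j] = (1/(n-1)) · Σ_k (x_{k,i} - mean_i) · (x_{k,j} - mean_j), with n-1 = 4:
  s[A,A] = ((0)·(0) + (-2)·(-2) + (4)·(4) + (1)·(1) + (-3)·(-3)) / 4 = 30/4 = 7.5
  s[A,B] = ((0)·(-1.4) + (-2)·(0.6) + (4)·(-0.4) + (1)·(2.6) + (-3)·(-1.4)) / 4 = 4/4 = 1
  s[B,B] = ((-1.4)·(-1.4) + (0.6)·(0.6) + (-0.4)·(-0.4) + (2.6)·(2.6) + (-1.4)·(-1.4)) / 4 = 11.2/4 = 2.8
  Sample standard deviations s_i = √(s[i,i]):
  s(A) = √(7.5) = 2.7386
  s(B) = √(2.8) = 1.6733

Step 3 — r_{ij} = s_{ij} / (s_i · s_j):
  r[A,A] = 1 (diagonal).
  r[A,B] = 1 / (2.7386 · 1.6733) = 1 / 4.5826 = 0.2182
  r[B,B] = 1 (diagonal).

R is symmetric with unit diagonal. Assembling:

R = [[1, 0.2182],
 [0.2182, 1]]


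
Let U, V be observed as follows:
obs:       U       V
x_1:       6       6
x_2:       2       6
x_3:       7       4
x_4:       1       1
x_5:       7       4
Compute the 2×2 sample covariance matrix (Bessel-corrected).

Step 1 — column means:
  mean(U) = (6 + 2 + 7 + 1 + 7) / 5 = 23/5 = 4.6
  mean(V) = (6 + 6 + 4 + 1 + 4) / 5 = 21/5 = 4.2

Step 2 — sample covariance S[i,j] = (1/(n-1)) · Σ_k (x_{k,i} - mean_i) · (x_{k,j} - mean_j), with n-1 = 4.
  S[U,U] = ((1.4)·(1.4) + (-2.6)·(-2.6) + (2.4)·(2.4) + (-3.6)·(-3.6) + (2.4)·(2.4)) / 4 = 33.2/4 = 8.3
  S[U,V] = ((1.4)·(1.8) + (-2.6)·(1.8) + (2.4)·(-0.2) + (-3.6)·(-3.2) + (2.4)·(-0.2)) / 4 = 8.4/4 = 2.1
  S[V,V] = ((1.8)·(1.8) + (1.8)·(1.8) + (-0.2)·(-0.2) + (-3.2)·(-3.2) + (-0.2)·(-0.2)) / 4 = 16.8/4 = 4.2

S is symmetric (S[j,i] = S[i,j]). Assembling:

S = [[8.3, 2.1],
 [2.1, 4.2]]


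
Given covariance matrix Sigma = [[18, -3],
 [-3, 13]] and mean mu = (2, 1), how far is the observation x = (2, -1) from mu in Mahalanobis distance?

Step 1 — centre the observation: (x - mu) = (0, -2).

Step 2 — invert Sigma. det(Sigma) = 18·13 - (-3)² = 225.
  Sigma^{-1} = (1/det) · [[d, -b], [-b, a]] = [[0.0578, 0.0133],
 [0.0133, 0.08]].

Step 3 — form the quadratic (x - mu)^T · Sigma^{-1} · (x - mu):
  Sigma^{-1} · (x - mu) = (-0.0267, -0.16).
  (x - mu)^T · [Sigma^{-1} · (x - mu)] = (0)·(-0.0267) + (-2)·(-0.16) = 0.32.

Step 4 — take square root: d = √(0.32) ≈ 0.5657.

d(x, mu) = √(0.32) ≈ 0.5657


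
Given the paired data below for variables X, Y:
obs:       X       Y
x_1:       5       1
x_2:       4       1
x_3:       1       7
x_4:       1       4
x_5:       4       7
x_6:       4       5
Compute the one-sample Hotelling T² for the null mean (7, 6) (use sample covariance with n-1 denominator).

Step 1 — sample mean vector:
  mean(X) = (5 + 4 + 1 + 1 + 4 + 4) / 6 = 19/6 = 3.1667
  mean(Y) = (1 + 1 + 7 + 4 + 7 + 5) / 6 = 25/6 = 4.1667
  x̄ = (3.1667, 4.1667),  deviation x̄ - mu_0 = (3.1667, 4.1667) - (7, 6) = (-3.8333, -1.8333).

Step 2 — sample covariance matrix, S[i,j] = (1/(n-1)) · Σ_k (x_{k,i} - mean_i) · (x_{k,j} - mean_j), divisor n-1 = 5:
  S[X,X] = ((1.8333)·(1.8333) + (0.8333)·(0.8333) + (-2.1667)·(-2.1667) + (-2.1667)·(-2.1667) + (0.8333)·(0.8333) + (0.8333)·(0.8333)) / 5 = 14.8333/5 = 2.9667
  S[X,Y] = ((1.8333)·(-3.1667) + (0.8333)·(-3.1667) + (-2.1667)·(2.8333) + (-2.1667)·(-0.1667) + (0.8333)·(2.8333) + (0.8333)·(0.8333)) / 5 = -11.1667/5 = -2.2333
  S[Y,Y] = ((-3.1667)·(-3.1667) + (-3.1667)·(-3.1667) + (2.8333)·(2.8333) + (-0.1667)·(-0.1667) + (2.8333)·(2.8333) + (0.8333)·(0.8333)) / 5 = 36.8333/5 = 7.3667
  S = [[2.9667, -2.2333],
 [-2.2333, 7.3667]].

Step 3 — invert S. det(S) = 2.9667·7.3667 - (-2.2333)² = 16.8667.
  S^{-1} = (1/det) · [[d, -b], [-b, a]] = [[0.4368, 0.1324],
 [0.1324, 0.1759]].

Step 4 — quadratic form (x̄ - mu_0)^T · S^{-1} · (x̄ - mu_0):
  S^{-1} · (x̄ - mu_0) = (-1.917, -0.83),
  (x̄ - mu_0)^T · [...] = (-3.8333)·(-1.917) + (-1.8333)·(-0.83) = 8.8702.

Step 5 — scale by n: T² = 6 · 8.8702 = 53.2213.

T² ≈ 53.2213
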